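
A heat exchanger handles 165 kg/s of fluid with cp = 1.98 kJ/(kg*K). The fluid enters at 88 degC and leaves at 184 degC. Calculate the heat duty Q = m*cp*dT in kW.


Q = m_dot * cp * delta_T
delta_T = 184 - 88 = 96 K
Q = 165 * 1.98 * 96
= 326.7 * 96
= 31363.2 kW

31363.2 kW


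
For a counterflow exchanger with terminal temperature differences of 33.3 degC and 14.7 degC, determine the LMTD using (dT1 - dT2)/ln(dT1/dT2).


LMTD = (dT1 - dT2) / ln(dT1/dT2)
= (33.3 - 14.7) / ln(33.3 / 14.7) = 18.6 / 0.81771 = 22.75

22.75 degC


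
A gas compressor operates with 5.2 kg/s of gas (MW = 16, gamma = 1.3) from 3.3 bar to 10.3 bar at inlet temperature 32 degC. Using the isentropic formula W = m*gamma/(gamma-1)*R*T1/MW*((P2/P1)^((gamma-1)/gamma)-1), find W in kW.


Isentropic work: W = m*(gamma/(gamma-1))*(R*T1/MW)*((P2/P1)^((gamma-1)/gamma) - 1)
T1 = 32 + 273.15 = 305.15 K
Pressure ratio = 10.3 / 3.3 = 3.12121
Exponent = (1.3 - 1)/1.3 = 0.230769
(P2/P1)^exp - 1 = 3.12121^0.230769 - 1 = 0.300392
W = 5.2 * 1.3 / 0.3 * 8.314 * 305.15 / 16 * 0.300392 = 1073

1073 kW


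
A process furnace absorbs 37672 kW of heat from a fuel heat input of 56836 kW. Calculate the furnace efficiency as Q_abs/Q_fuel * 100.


Furnace efficiency = Q_absorbed / Q_fuel * 100
= 37672 / 56836 * 100 = 66.28

66.28 %


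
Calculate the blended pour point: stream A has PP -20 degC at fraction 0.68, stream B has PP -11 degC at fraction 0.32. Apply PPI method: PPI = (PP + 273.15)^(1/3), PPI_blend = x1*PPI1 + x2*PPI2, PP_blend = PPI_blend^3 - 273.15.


PPI_1 = (-20 + 273.15)^(1/3) = 6.325953
PPI_2 = (-11 + 273.15)^(1/3) = 6.400049
PPI_blend = 0.68 * 6.325953 + 0.32 * 6.400049 = 6.349664
PP_blend = 6.349664^3 - 273.15 = 256.0072 - 273.15 = -17.14

-17.14 degC


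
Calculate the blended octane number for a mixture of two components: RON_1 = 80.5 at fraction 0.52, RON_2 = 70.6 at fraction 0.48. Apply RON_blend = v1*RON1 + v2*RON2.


Linear blending: RON_blend = sum(vi * RONi)
Contribution 1: 0.52 * 80.5 = 41.86
Contribution 2: 0.48 * 70.6 = 33.888
RON_blend = 41.86 + 33.888 = 75.748

75.748


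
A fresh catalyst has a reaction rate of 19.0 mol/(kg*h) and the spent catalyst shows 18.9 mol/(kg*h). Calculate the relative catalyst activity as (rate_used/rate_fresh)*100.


Activity (%) = (rate_used / rate_fresh) * 100
rate_used = 18.9, rate_fresh = 19.0
= (18.9 / 19.0) * 100
= 0.9947 * 100 = 99.47

99.47 %


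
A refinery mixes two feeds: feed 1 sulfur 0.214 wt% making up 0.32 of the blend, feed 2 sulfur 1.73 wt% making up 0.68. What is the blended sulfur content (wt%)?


Linear sulfur blending: S_blend = x1*S1 + x2*S2
Contribution 1: 0.32 * 0.214 = 0.06848 wt%
Contribution 2: 0.68 * 1.73 = 1.1764 wt%
S_blend = 0.06848 + 1.1764 = 1.24488

1.24488 wt%


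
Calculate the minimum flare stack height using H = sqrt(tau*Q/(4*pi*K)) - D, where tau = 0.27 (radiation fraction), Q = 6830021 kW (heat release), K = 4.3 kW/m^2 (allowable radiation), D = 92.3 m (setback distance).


tau*Q/(4*pi*K) = 0.27 * 6830021 / (4 * pi * 4.3) = 34127.7
sqrt(34127.7) = 184.737
H = 184.737 - 92.3 = 92.44

92.44 m


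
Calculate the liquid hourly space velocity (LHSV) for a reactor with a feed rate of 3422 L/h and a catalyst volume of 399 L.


LHSV = volumetric feed rate / catalyst volume
= 3422 L/h / 399 L
= 8.576 h^-1

8.576 h^-1


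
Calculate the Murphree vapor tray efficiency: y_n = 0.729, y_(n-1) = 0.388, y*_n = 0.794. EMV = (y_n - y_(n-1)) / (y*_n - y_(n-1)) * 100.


Murphree vapor efficiency: EMV = (y_n - y_(n-1)) / (y*_n - y_(n-1)) * 100
EMV = (0.729 - 0.388) / (0.794 - 0.388) * 100 = 0.341 / 0.406 * 100 = 83.99

83.99 %


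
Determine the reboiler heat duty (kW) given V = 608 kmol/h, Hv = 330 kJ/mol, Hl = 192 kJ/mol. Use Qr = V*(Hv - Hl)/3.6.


Qr = 608 * (330 - 192) / 3.6 = 608 * 138 / 3.6 = 23310

23310 kW


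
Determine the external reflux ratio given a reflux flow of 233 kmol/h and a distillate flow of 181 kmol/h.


Reflux ratio definition: R = L / D (liquid returned / distillate withdrawn)
L = 233 kmol/h, D = 181 kmol/h
R = 233 / 181 = 1.287

1.287


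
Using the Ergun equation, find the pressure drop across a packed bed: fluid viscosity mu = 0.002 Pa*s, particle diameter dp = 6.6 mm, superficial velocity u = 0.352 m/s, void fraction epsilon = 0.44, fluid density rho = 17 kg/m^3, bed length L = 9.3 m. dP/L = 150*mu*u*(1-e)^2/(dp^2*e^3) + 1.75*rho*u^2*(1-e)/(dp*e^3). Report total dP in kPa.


dp = 6.6 mm = 0.0066 m
Viscous term = 150*0.002*0.352*(1-0.44)^2 / (0.0066^2*0.44^3) = 8924.71
Inertial term = 1.75*17*0.352^2*(1-0.44) / (0.0066*0.44^3) = 3671.63
dP/L = 8924.71 + 3671.63 = 12596.3 Pa/m
dP = 12596.3 * 9.3 / 1000 = 117.1 kPa

117.1 kPa


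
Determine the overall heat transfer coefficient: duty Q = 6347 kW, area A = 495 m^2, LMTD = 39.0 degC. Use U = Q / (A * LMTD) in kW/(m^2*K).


From Q = U*A*LMTD, U = Q / (A * LMTD)
U = 6347 / (495 * 39.0) = 6347 / 19305 = 0.3288

0.3288 kW/(m^2*K)


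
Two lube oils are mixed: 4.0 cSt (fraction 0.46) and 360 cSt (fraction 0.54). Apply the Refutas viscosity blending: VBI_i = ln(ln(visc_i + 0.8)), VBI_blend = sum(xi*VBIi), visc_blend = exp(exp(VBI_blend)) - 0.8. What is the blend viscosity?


Refutas method: VBN_i = 14.534*ln(ln(visc_i + 0.8)) + 10.975, blended linearly by mass fraction; since VBN is linear in VBI_i = ln(ln(visc_i + 0.8)) and the fractions sum to 1, blend VBI directly: visc = exp(exp(VBI_blend)) - 0.8
VBI_1 = ln(ln(4.0 + 0.8)) = 0.450194
VBI_2 = ln(ln(360 + 0.8)) = 1.77297
VBI_blend = 0.46 * 0.450194 + 0.54 * 1.77297 = 1.16449
visc_blend = exp(exp(1.16449)) - 0.8 = 23.84

23.84 cSt


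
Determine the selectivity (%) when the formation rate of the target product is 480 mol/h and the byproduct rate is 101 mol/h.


Selectivity = desired / (desired + undesired) * 100
Total products = 480 + 101 = 581 mol/h
S = 480 / 581 * 100
= 0.8262 * 100
= 82.62 %

82.62 %


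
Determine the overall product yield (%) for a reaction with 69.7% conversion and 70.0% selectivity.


Overall yield = conversion (%) * selectivity (%) / 100
Conversion = 69.7%, Selectivity = 70.0%
Y = 69.7 * 70.0 / 100
= 48.79 %

48.79 %


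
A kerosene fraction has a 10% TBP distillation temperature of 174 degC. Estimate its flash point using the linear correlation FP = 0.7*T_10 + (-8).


FP = 0.7 * 174 + (-8) = 113.8

113.8 degC


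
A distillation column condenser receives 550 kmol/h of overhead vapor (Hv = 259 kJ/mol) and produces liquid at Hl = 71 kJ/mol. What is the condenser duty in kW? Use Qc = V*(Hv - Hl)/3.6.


Qc = 550 * (259 - 71) / 3.6 = 550 * 188 / 3.6 = 28720

28720 kW


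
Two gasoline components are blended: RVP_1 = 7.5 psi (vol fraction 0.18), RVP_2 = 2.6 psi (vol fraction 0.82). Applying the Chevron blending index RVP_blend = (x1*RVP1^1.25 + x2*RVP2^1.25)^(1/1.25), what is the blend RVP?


Chevron index: RVP_blend = (sum xi*RVPi^1.25)^(1/1.25)
RVP^1.25 terms: 0.18 * 7.5^1.25 + 0.82 * 2.6^1.25 = 4.94135
RVP_blend = 4.94135^(1/1.25) = 3.590

3.590 psi


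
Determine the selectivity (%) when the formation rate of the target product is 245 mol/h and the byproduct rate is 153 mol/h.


Selectivity = desired / (desired + undesired) * 100
Total products = 245 + 153 = 398 mol/h
S = 245 / 398 * 100
= 0.6156 * 100
= 61.56 %

61.56 %


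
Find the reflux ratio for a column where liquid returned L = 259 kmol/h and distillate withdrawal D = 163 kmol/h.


Reflux ratio definition: R = L / D (liquid returned / distillate withdrawn)
L = 259 kmol/h, D = 163 kmol/h
R = 259 / 163 = 1.589

1.589


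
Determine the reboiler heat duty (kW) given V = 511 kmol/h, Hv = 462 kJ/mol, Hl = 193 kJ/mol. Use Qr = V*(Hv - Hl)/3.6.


Qr = 511 * (462 - 193) / 3.6 = 511 * 269 / 3.6 = 38180

38180 kW


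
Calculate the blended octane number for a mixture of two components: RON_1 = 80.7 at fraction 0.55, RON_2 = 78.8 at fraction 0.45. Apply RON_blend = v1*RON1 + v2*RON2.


Linear blending: RON_blend = sum(vi * RONi)
Contribution 1: 0.55 * 80.7 = 44.385
Contribution 2: 0.45 * 78.8 = 35.46
RON_blend = 44.385 + 35.46 = 79.845

79.845


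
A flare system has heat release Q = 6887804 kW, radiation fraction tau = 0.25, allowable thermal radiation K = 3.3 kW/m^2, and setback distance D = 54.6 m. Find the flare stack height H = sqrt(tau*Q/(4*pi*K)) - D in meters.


tau*Q/(4*pi*K) = 0.25 * 6887804 / (4 * pi * 3.3) = 41523.8
sqrt(41523.8) = 203.774
H = 203.774 - 54.6 = 149.2

149.2 m


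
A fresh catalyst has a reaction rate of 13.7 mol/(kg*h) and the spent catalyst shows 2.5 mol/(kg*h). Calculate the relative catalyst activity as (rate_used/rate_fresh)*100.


Activity (%) = (rate_used / rate_fresh) * 100
rate_used = 2.5, rate_fresh = 13.7
= (2.5 / 13.7) * 100
= 0.1825 * 100 = 18.25

18.25 %


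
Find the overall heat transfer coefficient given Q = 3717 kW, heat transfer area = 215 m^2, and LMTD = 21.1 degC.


From Q = U*A*LMTD, U = Q / (A * LMTD)
U = 3717 / (215 * 21.1) = 3717 / 4536.5 = 0.8194

0.8194 kW/(m^2*K)


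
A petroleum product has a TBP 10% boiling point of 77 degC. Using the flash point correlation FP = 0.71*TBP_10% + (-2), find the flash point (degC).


FP = 0.71 * 77 + (-2) = 52.67

52.67 degC


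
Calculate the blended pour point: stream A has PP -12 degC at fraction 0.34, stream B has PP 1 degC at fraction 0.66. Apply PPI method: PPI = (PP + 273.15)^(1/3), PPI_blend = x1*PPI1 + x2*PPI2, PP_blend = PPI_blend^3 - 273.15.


PPI_1 = (-12 + 273.15)^(1/3) = 6.391901
PPI_2 = (1 + 273.15)^(1/3) = 6.49625
PPI_blend = 0.34 * 6.391901 + 0.66 * 6.49625 = 6.460771
PP_blend = 6.460771^3 - 273.15 = 269.6827 - 273.15 = -3.47

-3.47 degC


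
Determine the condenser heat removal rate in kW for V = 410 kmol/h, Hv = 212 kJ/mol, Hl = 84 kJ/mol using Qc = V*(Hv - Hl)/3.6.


Qc = 410 * (212 - 84) / 3.6 = 410 * 128 / 3.6 = 14580

14580 kW


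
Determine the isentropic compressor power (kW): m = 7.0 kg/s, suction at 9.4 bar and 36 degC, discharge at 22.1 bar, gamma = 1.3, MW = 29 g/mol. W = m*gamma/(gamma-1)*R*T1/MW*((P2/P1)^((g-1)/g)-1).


Isentropic work: W = m*(gamma/(gamma-1))*(R*T1/MW)*((P2/P1)^((gamma-1)/gamma) - 1)
T1 = 36 + 273.15 = 309.15 K
Pressure ratio = 22.1 / 9.4 = 2.35106
Exponent = (1.3 - 1)/1.3 = 0.230769
(P2/P1)^exp - 1 = 2.35106^0.230769 - 1 = 0.218081
W = 7.0 * 1.3 / 0.3 * 8.314 * 309.15 / 29 * 0.218081 = 586.3

586.3 kW


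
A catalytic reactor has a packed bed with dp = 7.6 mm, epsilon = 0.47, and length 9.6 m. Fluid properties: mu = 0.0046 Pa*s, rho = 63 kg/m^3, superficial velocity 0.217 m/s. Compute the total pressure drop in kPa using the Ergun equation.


dp = 7.6 mm = 0.0076 m
Viscous term = 150*0.0046*0.217*(1-0.47)^2 / (0.0076^2*0.47^3) = 7013.58
Inertial term = 1.75*63*0.217^2*(1-0.47) / (0.0076*0.47^3) = 3487.12
dP/L = 7013.58 + 3487.12 = 10500.7 Pa/m
dP = 10500.7 * 9.6 / 1000 = 100.8 kPa

100.8 kPa


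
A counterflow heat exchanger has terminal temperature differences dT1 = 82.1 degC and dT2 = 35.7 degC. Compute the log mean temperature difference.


LMTD = (dT1 - dT2) / ln(dT1/dT2)
= (82.1 - 35.7) / ln(82.1 / 35.7) = 46.4 / 0.832787 = 55.72

55.72 degC


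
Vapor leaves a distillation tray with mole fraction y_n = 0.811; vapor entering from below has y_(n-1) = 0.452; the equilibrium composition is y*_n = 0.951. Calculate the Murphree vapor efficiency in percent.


Murphree vapor efficiency: EMV = (y_n - y_(n-1)) / (y*_n - y_(n-1)) * 100
EMV = (0.811 - 0.452) / (0.951 - 0.452) * 100 = 0.359 / 0.499 * 100 = 71.94

71.94 %


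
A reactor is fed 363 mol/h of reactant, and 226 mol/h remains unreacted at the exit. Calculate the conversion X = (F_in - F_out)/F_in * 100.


X = (F_in - F_out) / F_in * 100
Moles reacted = 363 - 226 = 137
X = 137 / 363 * 100
= 0.3774 * 100
= 37.74 %

37.74 %


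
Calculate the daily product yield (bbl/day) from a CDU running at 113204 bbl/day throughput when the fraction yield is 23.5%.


Crude throughput = 113204 bbl/day
Fraction yield = 23.5%
yield = throughput * fraction / 100
yield = 113204 * 23.5 / 100 = 26602.94

26602.94 bbl/day


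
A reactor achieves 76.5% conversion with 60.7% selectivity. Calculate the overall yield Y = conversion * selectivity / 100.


Overall yield = conversion (%) * selectivity (%) / 100
Conversion = 76.5%, Selectivity = 60.7%
Y = 76.5 * 60.7 / 100
= 46.4355 %

46.4355 %


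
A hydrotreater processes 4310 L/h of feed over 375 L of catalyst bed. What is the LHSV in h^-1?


LHSV = volumetric feed rate / catalyst volume
= 4310 L/h / 375 L
= 11.49 h^-1

11.49 h^-1


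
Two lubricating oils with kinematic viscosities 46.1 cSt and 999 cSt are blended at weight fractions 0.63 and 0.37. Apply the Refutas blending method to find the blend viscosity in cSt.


Refutas method: VBN_i = 14.534*ln(ln(visc_i + 0.8)) + 10.975, blended linearly by mass fraction; since VBN is linear in VBI_i = ln(ln(visc_i + 0.8)) and the fractions sum to 1, blend VBI directly: visc = exp(exp(VBI_blend)) - 0.8
VBI_1 = ln(ln(46.1 + 0.8)) = 1.34756
VBI_2 = ln(ln(999 + 0.8)) = 1.93262
VBI_blend = 0.63 * 1.34756 + 0.37 * 1.93262 = 1.56403
visc_blend = exp(exp(1.56403)) - 0.8 = 118.1

118.1 cSt


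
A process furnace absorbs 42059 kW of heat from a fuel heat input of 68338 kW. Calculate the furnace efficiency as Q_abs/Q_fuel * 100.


Furnace efficiency = Q_absorbed / Q_fuel * 100
= 42059 / 68338 * 100 = 61.55

61.55 %


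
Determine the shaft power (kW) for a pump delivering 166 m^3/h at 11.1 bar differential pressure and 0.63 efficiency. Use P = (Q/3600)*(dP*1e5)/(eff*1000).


Q = 166 / 3600 = 0.0461111 m^3/s
P = 0.0461111 * (11.1 * 1e5) / 0.63 / 1000 = 81.24

81.24 kW


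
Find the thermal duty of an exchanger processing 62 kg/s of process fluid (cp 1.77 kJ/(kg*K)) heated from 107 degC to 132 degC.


Q = m_dot * cp * delta_T
delta_T = 132 - 107 = 25 K
Q = 62 * 1.77 * 25
= 109.74 * 25
= 2743.5 kW

2743.5 kW


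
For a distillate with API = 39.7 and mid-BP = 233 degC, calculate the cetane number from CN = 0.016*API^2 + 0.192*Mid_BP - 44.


CN = 0.016 * 39.7^2 + 0.192 * 233 - 44
CN = 25.21744 + 44.736 - 44 = 25.95344

25.95344


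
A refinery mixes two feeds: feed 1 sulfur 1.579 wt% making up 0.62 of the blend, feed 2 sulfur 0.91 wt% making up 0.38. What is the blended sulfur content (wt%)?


Linear sulfur blending: S_blend = x1*S1 + x2*S2
Contribution 1: 0.62 * 1.579 = 0.97898 wt%
Contribution 2: 0.38 * 0.91 = 0.3458 wt%
S_blend = 0.97898 + 0.3458 = 1.32478

1.32478 wt%


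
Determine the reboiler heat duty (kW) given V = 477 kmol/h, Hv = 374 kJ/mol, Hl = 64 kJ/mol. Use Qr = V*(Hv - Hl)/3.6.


Qr = 477 * (374 - 64) / 3.6 = 477 * 310 / 3.6 = 41080

41080 kW


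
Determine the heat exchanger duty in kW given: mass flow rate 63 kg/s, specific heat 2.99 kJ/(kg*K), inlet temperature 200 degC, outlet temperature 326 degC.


Q = m_dot * cp * delta_T
delta_T = 326 - 200 = 126 K
Q = 63 * 2.99 * 126
= 188.37 * 126
= 23734.62 kW

23734.62 kW


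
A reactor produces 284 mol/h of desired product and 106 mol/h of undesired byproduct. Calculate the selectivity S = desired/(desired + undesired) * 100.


Selectivity = desired / (desired + undesired) * 100
Total products = 284 + 106 = 390 mol/h
S = 284 / 390 * 100
= 0.7282 * 100
= 72.82 %

72.82 %


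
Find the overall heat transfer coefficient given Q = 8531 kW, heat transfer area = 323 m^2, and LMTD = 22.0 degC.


From Q = U*A*LMTD, U = Q / (A * LMTD)
U = 8531 / (323 * 22.0) = 8531 / 7106 = 1.201

1.201 kW/(m^2*K)


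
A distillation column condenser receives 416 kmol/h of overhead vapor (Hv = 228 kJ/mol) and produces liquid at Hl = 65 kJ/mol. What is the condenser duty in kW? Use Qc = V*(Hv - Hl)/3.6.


Qc = 416 * (228 - 65) / 3.6 = 416 * 163 / 3.6 = 18840

18840 kW


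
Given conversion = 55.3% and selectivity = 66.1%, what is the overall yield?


Overall yield = conversion (%) * selectivity (%) / 100
Conversion = 55.3%, Selectivity = 66.1%
Y = 55.3 * 66.1 / 100
= 36.5533 %

36.5533 %


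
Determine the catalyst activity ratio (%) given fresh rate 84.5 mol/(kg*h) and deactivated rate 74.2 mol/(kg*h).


Activity (%) = (rate_used / rate_fresh) * 100
rate_used = 74.2, rate_fresh = 84.5
= (74.2 / 84.5) * 100
= 0.8781 * 100 = 87.81

87.81 %


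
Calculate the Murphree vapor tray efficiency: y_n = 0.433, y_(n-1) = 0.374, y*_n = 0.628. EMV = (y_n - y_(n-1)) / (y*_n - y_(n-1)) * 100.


Murphree vapor efficiency: EMV = (y_n - y_(n-1)) / (y*_n - y_(n-1)) * 100
EMV = (0.433 - 0.374) / (0.628 - 0.374) * 100 = 0.059 / 0.254 * 100 = 23.23

23.23 %


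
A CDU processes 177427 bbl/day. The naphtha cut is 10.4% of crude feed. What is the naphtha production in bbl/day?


Crude throughput = 177427 bbl/day
Fraction yield = 10.4%
yield = throughput * fraction / 100
yield = 177427 * 10.4 / 100 = 18452.408

18452.408 bbl/day


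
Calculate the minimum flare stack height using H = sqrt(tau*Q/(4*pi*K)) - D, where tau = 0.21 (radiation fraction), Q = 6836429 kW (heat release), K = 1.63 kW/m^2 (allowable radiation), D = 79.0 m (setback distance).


tau*Q/(4*pi*K) = 0.21 * 6836429 / (4 * pi * 1.63) = 70089.2
sqrt(70089.2) = 264.744
H = 264.744 - 79.0 = 185.7

185.7 m


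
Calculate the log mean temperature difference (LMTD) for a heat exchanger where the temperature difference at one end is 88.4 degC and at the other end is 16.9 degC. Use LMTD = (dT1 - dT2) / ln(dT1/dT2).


LMTD = (dT1 - dT2) / ln(dT1/dT2)
= (88.4 - 16.9) / ln(88.4 / 16.9) = 71.5 / 1.65456 = 43.21

43.21 degC


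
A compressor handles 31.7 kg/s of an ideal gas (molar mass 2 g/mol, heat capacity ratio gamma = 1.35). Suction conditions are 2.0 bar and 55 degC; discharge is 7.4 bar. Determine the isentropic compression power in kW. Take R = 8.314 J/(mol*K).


Isentropic work: W = m*(gamma/(gamma-1))*(R*T1/MW)*((P2/P1)^((gamma-1)/gamma) - 1)
T1 = 55 + 273.15 = 328.15 K
Pressure ratio = 7.4 / 2.0 = 3.7
Exponent = (1.35 - 1)/1.35 = 0.259259
(P2/P1)^exp - 1 = 3.7^0.259259 - 1 = 0.40382
W = 31.7 * 1.35 / 0.35 * 8.314 * 328.15 / 2 * 0.40382 = 67350

67350 kW


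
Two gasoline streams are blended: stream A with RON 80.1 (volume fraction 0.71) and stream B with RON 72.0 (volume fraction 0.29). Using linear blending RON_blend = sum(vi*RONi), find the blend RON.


Linear blending: RON_blend = sum(vi * RONi)
Contribution 1: 0.71 * 80.1 = 56.871
Contribution 2: 0.29 * 72.0 = 20.88
RON_blend = 56.871 + 20.88 = 77.751

77.751


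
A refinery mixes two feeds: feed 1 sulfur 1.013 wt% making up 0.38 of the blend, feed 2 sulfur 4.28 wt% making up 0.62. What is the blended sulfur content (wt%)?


Linear sulfur blending: S_blend = x1*S1 + x2*S2
Contribution 1: 0.38 * 1.013 = 0.38494 wt%
Contribution 2: 0.62 * 4.28 = 2.6536 wt%
S_blend = 0.38494 + 2.6536 = 3.03854

3.03854 wt%


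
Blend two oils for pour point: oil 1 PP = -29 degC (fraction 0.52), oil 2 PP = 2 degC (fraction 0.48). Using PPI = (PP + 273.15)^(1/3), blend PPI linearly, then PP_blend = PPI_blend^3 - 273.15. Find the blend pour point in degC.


PPI_1 = (-29 + 273.15)^(1/3) = 6.25008
PPI_2 = (2 + 273.15)^(1/3) = 6.504139
PPI_blend = 0.52 * 6.25008 + 0.48 * 6.504139 = 6.372028
PP_blend = 6.372028^3 - 273.15 = 258.7218 - 273.15 = -14.43

-14.43 degC


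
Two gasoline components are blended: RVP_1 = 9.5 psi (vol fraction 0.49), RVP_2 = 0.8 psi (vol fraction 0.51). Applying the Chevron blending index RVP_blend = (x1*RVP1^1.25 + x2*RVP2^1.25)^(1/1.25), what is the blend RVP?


Chevron index: RVP_blend = (sum xi*RVPi^1.25)^(1/1.25)
RVP^1.25 terms: 0.49 * 9.5^1.25 + 0.51 * 0.8^1.25 = 8.55828
RVP_blend = 8.55828^(1/1.25) = 5.571

5.571 psi


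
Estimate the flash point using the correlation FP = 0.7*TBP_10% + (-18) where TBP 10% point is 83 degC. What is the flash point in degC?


FP = 0.7 * 83 + (-18) = 40.1

40.1 degC


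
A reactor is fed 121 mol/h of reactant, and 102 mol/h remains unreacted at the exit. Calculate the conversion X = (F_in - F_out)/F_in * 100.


X = (F_in - F_out) / F_in * 100
Moles reacted = 121 - 102 = 19
X = 19 / 121 * 100
= 0.1570 * 100
= 15.70 %

15.70 %


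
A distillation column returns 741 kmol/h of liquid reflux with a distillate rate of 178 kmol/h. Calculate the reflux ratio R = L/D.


Reflux ratio definition: R = L / D (liquid returned / distillate withdrawn)
L = 741 kmol/h, D = 178 kmol/h
R = 741 / 178 = 4.163

4.163


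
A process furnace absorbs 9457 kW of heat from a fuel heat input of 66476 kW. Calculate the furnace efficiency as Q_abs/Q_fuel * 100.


Furnace efficiency = Q_absorbed / Q_fuel * 100
= 9457 / 66476 * 100 = 14.23

14.23 %


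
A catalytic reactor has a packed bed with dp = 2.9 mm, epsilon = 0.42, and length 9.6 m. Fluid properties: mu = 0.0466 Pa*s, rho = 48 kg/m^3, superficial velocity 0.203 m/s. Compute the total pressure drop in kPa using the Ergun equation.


dp = 2.9 mm = 0.0029 m
Viscous term = 150*0.0466*0.203*(1-0.42)^2 / (0.0029^2*0.42^3) = 766100
Inertial term = 1.75*48*0.203^2*(1-0.42) / (0.0029*0.42^3) = 9344.44
dP/L = 766100 + 9344.44 = 775444 Pa/m
dP = 775444 * 9.6 / 1000 = 7444 kPa

7444 kPa


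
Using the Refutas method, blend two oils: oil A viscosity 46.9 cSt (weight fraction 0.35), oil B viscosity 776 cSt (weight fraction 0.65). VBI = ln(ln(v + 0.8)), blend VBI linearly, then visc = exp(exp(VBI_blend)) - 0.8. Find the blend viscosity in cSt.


Refutas method: VBN_i = 14.534*ln(ln(visc_i + 0.8)) + 10.975, blended linearly by mass fraction; since VBN is linear in VBI_i = ln(ln(visc_i + 0.8)) and the fractions sum to 1, blend VBI directly: visc = exp(exp(VBI_blend)) - 0.8
VBI_1 = ln(ln(46.9 + 0.8)) = 1.35194
VBI_2 = ln(ln(776 + 0.8)) = 1.8954
VBI_blend = 0.35 * 1.35194 + 0.65 * 1.8954 = 1.70519
visc_blend = exp(exp(1.70519)) - 0.8 = 244.5

244.5 cSt


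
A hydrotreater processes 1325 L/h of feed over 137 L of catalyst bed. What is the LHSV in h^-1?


LHSV = volumetric feed rate / catalyst volume
= 1325 L/h / 137 L
= 9.672 h^-1

9.672 h^-1


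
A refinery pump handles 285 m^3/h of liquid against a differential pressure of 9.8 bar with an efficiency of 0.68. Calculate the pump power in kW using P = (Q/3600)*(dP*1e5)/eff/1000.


Q = 285 / 3600 = 0.0791667 m^3/s
P = 0.0791667 * (9.8 * 1e5) / 0.68 / 1000 = 114.1

114.1 kW


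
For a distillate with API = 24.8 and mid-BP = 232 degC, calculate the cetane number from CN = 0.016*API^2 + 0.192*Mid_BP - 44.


CN = 0.016 * 24.8^2 + 0.192 * 232 - 44
CN = 9.84064 + 44.544 - 44 = 10.38464

10.38464


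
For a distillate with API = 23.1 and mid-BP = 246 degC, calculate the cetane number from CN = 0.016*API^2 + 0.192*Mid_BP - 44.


CN = 0.016 * 23.1^2 + 0.192 * 246 - 44
CN = 8.53776 + 47.232 - 44 = 11.76976

11.76976


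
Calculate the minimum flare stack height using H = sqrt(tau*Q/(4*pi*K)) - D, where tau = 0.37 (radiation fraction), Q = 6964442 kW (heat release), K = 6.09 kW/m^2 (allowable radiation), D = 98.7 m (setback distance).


tau*Q/(4*pi*K) = 0.37 * 6964442 / (4 * pi * 6.09) = 33671.4
sqrt(33671.4) = 183.498
H = 183.498 - 98.7 = 84.80

84.80 m


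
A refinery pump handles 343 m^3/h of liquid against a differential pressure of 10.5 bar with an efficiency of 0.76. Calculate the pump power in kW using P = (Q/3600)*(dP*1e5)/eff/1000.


Q = 343 / 3600 = 0.0952778 m^3/s
P = 0.0952778 * (10.5 * 1e5) / 0.76 / 1000 = 131.6

131.6 kW


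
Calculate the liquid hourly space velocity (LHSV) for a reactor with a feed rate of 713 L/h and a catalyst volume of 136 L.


LHSV = volumetric feed rate / catalyst volume
= 713 L/h / 136 L
= 5.243 h^-1

5.243 h^-1


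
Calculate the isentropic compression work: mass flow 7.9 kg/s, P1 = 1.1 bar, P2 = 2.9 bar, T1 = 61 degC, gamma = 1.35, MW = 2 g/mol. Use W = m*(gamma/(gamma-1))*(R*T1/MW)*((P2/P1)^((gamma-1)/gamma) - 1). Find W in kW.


Isentropic work: W = m*(gamma/(gamma-1))*(R*T1/MW)*((P2/P1)^((gamma-1)/gamma) - 1)
T1 = 61 + 273.15 = 334.15 K
Pressure ratio = 2.9 / 1.1 = 2.63636
Exponent = (1.35 - 1)/1.35 = 0.259259
(P2/P1)^exp - 1 = 2.63636^0.259259 - 1 = 0.285728
W = 7.9 * 1.35 / 0.35 * 8.314 * 334.15 / 2 * 0.285728 = 12090

12090 kW


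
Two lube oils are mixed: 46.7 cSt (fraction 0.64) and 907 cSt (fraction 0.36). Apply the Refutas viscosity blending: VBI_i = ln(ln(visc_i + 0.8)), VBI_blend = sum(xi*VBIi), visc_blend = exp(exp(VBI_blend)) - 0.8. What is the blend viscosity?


Refutas method: VBN_i = 14.534*ln(ln(visc_i + 0.8)) + 10.975, blended linearly by mass fraction; since VBN is linear in VBI_i = ln(ln(visc_i + 0.8)) and the fractions sum to 1, blend VBI directly: visc = exp(exp(VBI_blend)) - 0.8
VBI_1 = ln(ln(46.7 + 0.8)) = 1.35086
VBI_2 = ln(ln(907 + 0.8)) = 1.91854
VBI_blend = 0.64 * 1.35086 + 0.36 * 1.91854 = 1.55522
visc_blend = exp(exp(1.55522)) - 0.8 = 113.2

113.2 cSt


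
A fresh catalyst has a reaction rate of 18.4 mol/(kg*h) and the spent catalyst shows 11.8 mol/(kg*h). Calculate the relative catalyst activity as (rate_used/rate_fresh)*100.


Activity (%) = (rate_used / rate_fresh) * 100
rate_used = 11.8, rate_fresh = 18.4
= (11.8 / 18.4) * 100
= 0.6413 * 100 = 64.13

64.13 %


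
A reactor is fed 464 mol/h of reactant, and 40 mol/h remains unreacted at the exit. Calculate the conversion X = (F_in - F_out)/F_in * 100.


X = (F_in - F_out) / F_in * 100
Moles reacted = 464 - 40 = 424
X = 424 / 464 * 100
= 0.9138 * 100
= 91.38 %

91.38 %


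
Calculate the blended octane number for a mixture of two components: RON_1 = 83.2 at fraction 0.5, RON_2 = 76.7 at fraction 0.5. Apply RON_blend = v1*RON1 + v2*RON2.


Linear blending: RON_blend = sum(vi * RONi)
Contribution 1: 0.5 * 83.2 = 41.6
Contribution 2: 0.5 * 76.7 = 38.35
RON_blend = 41.6 + 38.35 = 79.95

79.95


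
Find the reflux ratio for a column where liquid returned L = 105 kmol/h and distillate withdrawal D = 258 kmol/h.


Reflux ratio definition: R = L / D (liquid returned / distillate withdrawn)
L = 105 kmol/h, D = 258 kmol/h
R = 105 / 258 = 0.4070

0.4070


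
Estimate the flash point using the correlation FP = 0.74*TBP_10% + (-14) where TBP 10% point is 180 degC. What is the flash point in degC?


FP = 0.74 * 180 + (-14) = 119.2

119.2 degC


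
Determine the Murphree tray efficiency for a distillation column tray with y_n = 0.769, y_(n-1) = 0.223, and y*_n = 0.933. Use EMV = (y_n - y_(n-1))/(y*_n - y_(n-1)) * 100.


Murphree vapor efficiency: EMV = (y_n - y_(n-1)) / (y*_n - y_(n-1)) * 100
EMV = (0.769 - 0.223) / (0.933 - 0.223) * 100 = 0.546 / 0.71 * 100 = 76.90

76.90 %


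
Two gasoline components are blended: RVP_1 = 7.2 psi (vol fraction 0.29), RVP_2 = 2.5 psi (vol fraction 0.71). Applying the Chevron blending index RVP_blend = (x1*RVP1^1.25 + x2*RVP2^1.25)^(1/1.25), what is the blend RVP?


Chevron index: RVP_blend = (sum xi*RVPi^1.25)^(1/1.25)
RVP^1.25 terms: 0.29 * 7.2^1.25 + 0.71 * 2.5^1.25 = 5.65224
RVP_blend = 5.65224^(1/1.25) = 3.997

3.997 psi


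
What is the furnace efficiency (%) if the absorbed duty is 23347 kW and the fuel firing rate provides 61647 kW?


Furnace efficiency = Q_absorbed / Q_fuel * 100
= 23347 / 61647 * 100 = 37.87

37.87 %


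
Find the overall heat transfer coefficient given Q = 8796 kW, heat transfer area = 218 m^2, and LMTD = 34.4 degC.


From Q = U*A*LMTD, U = Q / (A * LMTD)
U = 8796 / (218 * 34.4) = 8796 / 7499.2 = 1.173

1.173 kW/(m^2*K)


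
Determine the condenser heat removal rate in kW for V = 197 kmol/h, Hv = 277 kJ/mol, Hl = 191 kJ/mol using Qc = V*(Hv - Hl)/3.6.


Qc = 197 * (277 - 191) / 3.6 = 197 * 86 / 3.6 = 4706

4706 kW


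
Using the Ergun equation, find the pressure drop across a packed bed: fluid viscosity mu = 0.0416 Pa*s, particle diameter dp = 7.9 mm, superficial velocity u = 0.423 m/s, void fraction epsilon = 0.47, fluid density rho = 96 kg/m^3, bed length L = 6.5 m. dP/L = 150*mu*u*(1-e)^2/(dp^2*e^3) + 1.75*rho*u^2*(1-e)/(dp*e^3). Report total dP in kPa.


dp = 7.9 mm = 0.0079 m
Viscous term = 150*0.0416*0.423*(1-0.47)^2 / (0.0079^2*0.47^3) = 114427
Inertial term = 1.75*96*0.423^2*(1-0.47) / (0.0079*0.47^3) = 19424.3
dP/L = 114427 + 19424.3 = 133851 Pa/m
dP = 133851 * 6.5 / 1000 = 870.0 kPa

870.0 kPa


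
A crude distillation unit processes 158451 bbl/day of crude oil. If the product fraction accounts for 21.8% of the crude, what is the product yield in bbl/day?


Crude throughput = 158451 bbl/day
Fraction yield = 21.8%
yield = throughput * fraction / 100
yield = 158451 * 21.8 / 100 = 34542.318

34542.318 bbl/day


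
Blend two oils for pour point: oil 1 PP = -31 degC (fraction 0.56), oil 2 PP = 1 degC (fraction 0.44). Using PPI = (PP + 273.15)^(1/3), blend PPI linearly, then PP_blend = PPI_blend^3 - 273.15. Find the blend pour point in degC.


PPI_1 = (-31 + 273.15)^(1/3) = 6.232967
PPI_2 = (1 + 273.15)^(1/3) = 6.49625
PPI_blend = 0.56 * 6.232967 + 0.44 * 6.49625 = 6.348812
PP_blend = 6.348812^3 - 273.15 = 255.9042 - 273.15 = -17.25

-17.25 degC


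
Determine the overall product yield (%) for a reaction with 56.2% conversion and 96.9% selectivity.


Overall yield = conversion (%) * selectivity (%) / 100
Conversion = 56.2%, Selectivity = 96.9%
Y = 56.2 * 96.9 / 100
= 54.4578 %

54.4578 %


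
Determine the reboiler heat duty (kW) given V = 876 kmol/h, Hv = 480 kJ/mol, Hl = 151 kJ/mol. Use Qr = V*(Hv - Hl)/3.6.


Qr = 876 * (480 - 151) / 3.6 = 876 * 329 / 3.6 = 80060

80060 kW


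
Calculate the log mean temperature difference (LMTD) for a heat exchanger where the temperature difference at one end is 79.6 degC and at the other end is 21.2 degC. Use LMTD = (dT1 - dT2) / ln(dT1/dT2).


LMTD = (dT1 - dT2) / ln(dT1/dT2)
= (79.6 - 21.2) / ln(79.6 / 21.2) = 58.4 / 1.32301 = 44.14

44.14 degC


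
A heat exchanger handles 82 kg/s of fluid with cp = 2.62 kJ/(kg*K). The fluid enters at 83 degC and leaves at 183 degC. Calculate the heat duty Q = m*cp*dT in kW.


Q = m_dot * cp * delta_T
delta_T = 183 - 83 = 100 K
Q = 82 * 2.62 * 100
= 214.84 * 100
= 21484 kW

21484 kW


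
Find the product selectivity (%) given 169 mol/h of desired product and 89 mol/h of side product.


Selectivity = desired / (desired + undesired) * 100
Total products = 169 + 89 = 258 mol/h
S = 169 / 258 * 100
= 0.6550 * 100
= 65.50 %

65.50 %


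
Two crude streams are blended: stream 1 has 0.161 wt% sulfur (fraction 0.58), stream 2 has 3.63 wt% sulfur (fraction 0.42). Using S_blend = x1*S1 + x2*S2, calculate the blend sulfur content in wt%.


Linear sulfur blending: S_blend = x1*S1 + x2*S2
Contribution 1: 0.58 * 0.161 = 0.09338 wt%
Contribution 2: 0.42 * 3.63 = 1.5246 wt%
S_blend = 0.09338 + 1.5246 = 1.61798

1.61798 wt%


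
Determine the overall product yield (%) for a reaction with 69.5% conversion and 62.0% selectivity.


Overall yield = conversion (%) * selectivity (%) / 100
Conversion = 69.5%, Selectivity = 62.0%
Y = 69.5 * 62.0 / 100
= 43.09 %

43.09 %


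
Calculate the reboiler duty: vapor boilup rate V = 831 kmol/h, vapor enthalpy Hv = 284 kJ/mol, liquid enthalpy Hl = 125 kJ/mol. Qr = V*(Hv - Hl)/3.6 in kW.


Qr = 831 * (284 - 125) / 3.6 = 831 * 159 / 3.6 = 36700

36700 kW


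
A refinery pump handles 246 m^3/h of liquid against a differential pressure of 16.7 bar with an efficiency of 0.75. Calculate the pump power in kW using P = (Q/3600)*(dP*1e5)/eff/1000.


Q = 246 / 3600 = 0.0683333 m^3/s
P = 0.0683333 * (16.7 * 1e5) / 0.75 / 1000 = 152.2

152.2 kW


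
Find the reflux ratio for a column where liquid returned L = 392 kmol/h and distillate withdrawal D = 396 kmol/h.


Reflux ratio definition: R = L / D (liquid returned / distillate withdrawn)
L = 392 kmol/h, D = 396 kmol/h
R = 392 / 396 = 0.9899

0.9899


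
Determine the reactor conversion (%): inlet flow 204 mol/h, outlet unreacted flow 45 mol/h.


X = (F_in - F_out) / F_in * 100
Moles reacted = 204 - 45 = 159
X = 159 / 204 * 100
= 0.7794 * 100
= 77.94 %

77.94 %


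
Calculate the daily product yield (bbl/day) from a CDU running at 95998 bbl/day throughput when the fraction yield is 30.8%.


Crude throughput = 95998 bbl/day
Fraction yield = 30.8%
yield = throughput * fraction / 100
yield = 95998 * 30.8 / 100 = 29567.384

29567.384 bbl/day


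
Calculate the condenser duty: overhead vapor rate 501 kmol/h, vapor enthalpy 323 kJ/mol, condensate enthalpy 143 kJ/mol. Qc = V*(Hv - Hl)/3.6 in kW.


Qc = 501 * (323 - 143) / 3.6 = 501 * 180 / 3.6 = 25050

25050 kW


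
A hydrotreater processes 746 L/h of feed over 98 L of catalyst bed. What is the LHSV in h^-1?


LHSV = volumetric feed rate / catalyst volume
= 746 L/h / 98 L
= 7.612 h^-1

7.612 h^-1


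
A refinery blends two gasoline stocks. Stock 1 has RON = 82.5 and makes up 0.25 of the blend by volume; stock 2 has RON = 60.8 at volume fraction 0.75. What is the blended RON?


Linear blending: RON_blend = sum(vi * RONi)
Contribution 1: 0.25 * 82.5 = 20.625
Contribution 2: 0.75 * 60.8 = 45.6
RON_blend = 20.625 + 45.6 = 66.225

66.225


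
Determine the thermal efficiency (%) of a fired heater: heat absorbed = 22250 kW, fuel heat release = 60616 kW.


Furnace efficiency = Q_absorbed / Q_fuel * 100
= 22250 / 60616 * 100 = 36.71

36.71 %


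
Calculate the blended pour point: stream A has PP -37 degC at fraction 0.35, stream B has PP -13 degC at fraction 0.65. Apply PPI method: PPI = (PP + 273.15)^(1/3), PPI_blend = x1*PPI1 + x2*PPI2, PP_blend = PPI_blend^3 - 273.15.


PPI_1 = (-37 + 273.15)^(1/3) = 6.181056
PPI_2 = (-13 + 273.15)^(1/3) = 6.383731
PPI_blend = 0.35 * 6.181056 + 0.65 * 6.383731 = 6.312795
PP_blend = 6.312795^3 - 273.15 = 251.5736 - 273.15 = -21.58

-21.58 degC


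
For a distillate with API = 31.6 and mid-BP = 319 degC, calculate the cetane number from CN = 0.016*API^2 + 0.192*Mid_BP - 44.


CN = 0.016 * 31.6^2 + 0.192 * 319 - 44
CN = 15.97696 + 61.248 - 44 = 33.22496

33.22496


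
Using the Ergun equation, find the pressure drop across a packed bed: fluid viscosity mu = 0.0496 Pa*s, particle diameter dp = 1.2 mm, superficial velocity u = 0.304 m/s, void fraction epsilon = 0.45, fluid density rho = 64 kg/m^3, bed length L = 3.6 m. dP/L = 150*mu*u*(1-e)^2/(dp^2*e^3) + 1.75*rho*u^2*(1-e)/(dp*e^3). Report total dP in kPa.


dp = 1.2 mm = 0.0012 m
Viscous term = 150*0.0496*0.304*(1-0.45)^2 / (0.0012^2*0.45^3) = 5214010
Inertial term = 1.75*64*0.304^2*(1-0.45) / (0.0012*0.45^3) = 52060.6
dP/L = 5214010 + 52060.6 = 5266070 Pa/m
dP = 5266070 * 3.6 / 1000 = 18960 kPa

18960 kPa


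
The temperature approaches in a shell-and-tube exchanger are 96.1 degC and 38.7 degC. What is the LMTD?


LMTD = (dT1 - dT2) / ln(dT1/dT2)
= (96.1 - 38.7) / ln(96.1 / 38.7) = 57.4 / 0.90955 = 63.11

63.11 degC


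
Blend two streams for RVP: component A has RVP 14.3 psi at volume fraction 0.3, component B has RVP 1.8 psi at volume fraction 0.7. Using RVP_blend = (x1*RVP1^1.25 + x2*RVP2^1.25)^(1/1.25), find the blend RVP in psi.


Chevron index: RVP_blend = (sum xi*RVPi^1.25)^(1/1.25)
RVP^1.25 terms: 0.3 * 14.3^1.25 + 0.7 * 1.8^1.25 = 9.80185
RVP_blend = 9.80185^(1/1.25) = 6.209

6.209 psi


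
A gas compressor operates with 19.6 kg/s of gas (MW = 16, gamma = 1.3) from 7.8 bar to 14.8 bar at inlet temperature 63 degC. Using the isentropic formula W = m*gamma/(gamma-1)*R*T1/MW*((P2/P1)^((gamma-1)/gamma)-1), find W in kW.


Isentropic work: W = m*(gamma/(gamma-1))*(R*T1/MW)*((P2/P1)^((gamma-1)/gamma) - 1)
T1 = 63 + 273.15 = 336.15 K
Pressure ratio = 14.8 / 7.8 = 1.89744
Exponent = (1.3 - 1)/1.3 = 0.230769
(P2/P1)^exp - 1 = 1.89744^0.230769 - 1 = 0.159291
W = 19.6 * 1.3 / 0.3 * 8.314 * 336.15 / 16 * 0.159291 = 2363

2363 kW


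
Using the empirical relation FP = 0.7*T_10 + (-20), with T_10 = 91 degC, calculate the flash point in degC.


FP = 0.7 * 91 + (-20) = 43.7

43.7 degC


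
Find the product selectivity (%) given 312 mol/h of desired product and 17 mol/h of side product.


Selectivity = desired / (desired + undesired) * 100
Total products = 312 + 17 = 329 mol/h
S = 312 / 329 * 100
= 0.9483 * 100
= 94.83 %

94.83 %


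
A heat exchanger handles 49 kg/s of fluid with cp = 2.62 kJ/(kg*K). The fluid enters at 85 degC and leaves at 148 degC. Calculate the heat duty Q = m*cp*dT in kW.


Q = m_dot * cp * delta_T
delta_T = 148 - 85 = 63 K
Q = 49 * 2.62 * 63
= 128.38 * 63
= 8087.94 kW

8087.94 kW


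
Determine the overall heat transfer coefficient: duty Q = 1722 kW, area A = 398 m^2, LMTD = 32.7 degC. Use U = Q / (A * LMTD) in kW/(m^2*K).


From Q = U*A*LMTD, U = Q / (A * LMTD)
U = 1722 / (398 * 32.7) = 1722 / 13014.6 = 0.1323

0.1323 kW/(m^2*K)


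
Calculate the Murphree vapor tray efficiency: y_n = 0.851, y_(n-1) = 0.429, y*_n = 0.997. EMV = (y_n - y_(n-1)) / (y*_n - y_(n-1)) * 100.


Murphree vapor efficiency: EMV = (y_n - y_(n-1)) / (y*_n - y_(n-1)) * 100
EMV = (0.851 - 0.429) / (0.997 - 0.429) * 100 = 0.422 / 0.568 * 100 = 74.30

74.30 %


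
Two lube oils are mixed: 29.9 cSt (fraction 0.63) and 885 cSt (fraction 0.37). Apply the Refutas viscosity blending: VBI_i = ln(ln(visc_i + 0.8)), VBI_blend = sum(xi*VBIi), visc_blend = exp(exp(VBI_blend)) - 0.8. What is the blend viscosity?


Refutas method: VBN_i = 14.534*ln(ln(visc_i + 0.8)) + 10.975, blended linearly by mass fraction; since VBN is linear in VBI_i = ln(ln(visc_i + 0.8)) and the fractions sum to 1, blend VBI directly: visc = exp(exp(VBI_blend)) - 0.8
VBI_1 = ln(ln(29.9 + 0.8)) = 1.23089
VBI_2 = ln(ln(885 + 0.8)) = 1.91493
VBI_blend = 0.63 * 1.23089 + 0.37 * 1.91493 = 1.48398
visc_blend = exp(exp(1.48398)) - 0.8 = 81.51

81.51 cSt


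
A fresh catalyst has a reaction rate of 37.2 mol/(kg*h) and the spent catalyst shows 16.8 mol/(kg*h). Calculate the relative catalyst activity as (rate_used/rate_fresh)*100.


Activity (%) = (rate_used / rate_fresh) * 100
rate_used = 16.8, rate_fresh = 37.2
= (16.8 / 37.2) * 100
= 0.4516 * 100 = 45.16

45.16 %


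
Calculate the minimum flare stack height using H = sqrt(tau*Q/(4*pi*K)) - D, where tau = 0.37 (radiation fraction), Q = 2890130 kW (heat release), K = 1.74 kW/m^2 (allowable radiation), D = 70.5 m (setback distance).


tau*Q/(4*pi*K) = 0.37 * 2890130 / (4 * pi * 1.74) = 48905.8
sqrt(48905.8) = 221.147
H = 221.147 - 70.5 = 150.6

150.6 m


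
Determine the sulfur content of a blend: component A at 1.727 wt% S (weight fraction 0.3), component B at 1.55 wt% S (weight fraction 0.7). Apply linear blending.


Linear sulfur blending: S_blend = x1*S1 + x2*S2
Contribution 1: 0.3 * 1.727 = 0.5181 wt%
Contribution 2: 0.7 * 1.55 = 1.085 wt%
S_blend = 0.5181 + 1.085 = 1.6031

1.6031 wt%


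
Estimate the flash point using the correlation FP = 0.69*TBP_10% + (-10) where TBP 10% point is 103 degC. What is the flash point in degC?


FP = 0.69 * 103 + (-10) = 61.07

61.07 degC


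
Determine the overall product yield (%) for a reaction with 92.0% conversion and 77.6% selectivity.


Overall yield = conversion (%) * selectivity (%) / 100
Conversion = 92.0%, Selectivity = 77.6%
Y = 92.0 * 77.6 / 100
= 71.392 %

71.392 %


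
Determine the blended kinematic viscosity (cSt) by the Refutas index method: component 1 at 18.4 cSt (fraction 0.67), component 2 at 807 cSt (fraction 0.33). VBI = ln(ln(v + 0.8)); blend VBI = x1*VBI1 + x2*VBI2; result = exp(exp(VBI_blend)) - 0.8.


Refutas method: VBN_i = 14.534*ln(ln(visc_i + 0.8)) + 10.975, blended linearly by mass fraction; since VBN is linear in VBI_i = ln(ln(visc_i + 0.8)) and the fractions sum to 1, blend VBI directly: visc = exp(exp(VBI_blend)) - 0.8
VBI_1 = ln(ln(18.4 + 0.8)) = 1.08347
VBI_2 = ln(ln(807 + 0.8)) = 1.90126
VBI_blend = 0.67 * 1.08347 + 0.33 * 1.90126 = 1.35334
visc_blend = exp(exp(1.35334)) - 0.8 = 47.16

47.16 cSt


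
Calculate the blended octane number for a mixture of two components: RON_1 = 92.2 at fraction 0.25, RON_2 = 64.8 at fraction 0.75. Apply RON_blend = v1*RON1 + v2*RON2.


Linear blending: RON_blend = sum(vi * RONi)
Contribution 1: 0.25 * 92.2 = 23.05
Contribution 2: 0.75 * 64.8 = 48.6
RON_blend = 23.05 + 48.6 = 71.65

71.65
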